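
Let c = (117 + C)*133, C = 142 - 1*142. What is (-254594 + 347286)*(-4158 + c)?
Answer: 1056966876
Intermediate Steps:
C = 0 (C = 142 - 142 = 0)
c = 15561 (c = (117 + 0)*133 = 117*133 = 15561)
(-254594 + 347286)*(-4158 + c) = (-254594 + 347286)*(-4158 + 15561) = 92692*11403 = 1056966876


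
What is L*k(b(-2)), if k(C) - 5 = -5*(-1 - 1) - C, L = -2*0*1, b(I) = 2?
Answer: 0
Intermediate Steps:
L = 0 (L = 0*1 = 0)
k(C) = 15 - C (k(C) = 5 + (-5*(-1 - 1) - C) = 5 + (-5*(-2) - C) = 5 + (10 - C) = 15 - C)
L*k(b(-2)) = 0*(15 - 1*2) = 0*(15 - 2) = 0*13 = 0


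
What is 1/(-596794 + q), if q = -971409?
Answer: -1/1568203 ≈ -6.3767e-7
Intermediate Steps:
1/(-596794 + q) = 1/(-596794 - 971409) = 1/(-1568203) = -1/1568203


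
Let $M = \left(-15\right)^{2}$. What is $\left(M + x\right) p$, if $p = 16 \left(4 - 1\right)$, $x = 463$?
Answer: $33024$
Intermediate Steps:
$M = 225$
$p = 48$ ($p = 16 \left(4 - 1\right) = 16 \cdot 3 = 48$)
$\left(M + x\right) p = \left(225 + 463\right) 48 = 688 \cdot 48 = 33024$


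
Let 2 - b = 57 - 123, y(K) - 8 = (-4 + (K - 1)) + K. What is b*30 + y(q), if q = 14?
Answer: 2071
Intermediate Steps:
y(K) = 3 + 2*K (y(K) = 8 + ((-4 + (K - 1)) + K) = 8 + ((-4 + (-1 + K)) + K) = 8 + ((-5 + K) + K) = 8 + (-5 + 2*K) = 3 + 2*K)
b = 68 (b = 2 - (57 - 123) = 2 - 1*(-66) = 2 + 66 = 68)
b*30 + y(q) = 68*30 + (3 + 2*14) = 2040 + (3 + 28) = 2040 + 31 = 2071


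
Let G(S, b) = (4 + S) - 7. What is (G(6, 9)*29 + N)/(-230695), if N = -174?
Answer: 3/7955 ≈ 0.00037712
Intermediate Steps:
G(S, b) = -3 + S
(G(6, 9)*29 + N)/(-230695) = ((-3 + 6)*29 - 174)/(-230695) = (3*29 - 174)*(-1/230695) = (87 - 174)*(-1/230695) = -87*(-1/230695) = 3/7955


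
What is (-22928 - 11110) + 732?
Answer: -33306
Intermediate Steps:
(-22928 - 11110) + 732 = -34038 + 732 = -33306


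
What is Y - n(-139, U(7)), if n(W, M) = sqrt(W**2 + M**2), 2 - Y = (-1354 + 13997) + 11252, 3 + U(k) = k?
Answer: -23893 - sqrt(19337) ≈ -24032.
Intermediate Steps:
U(k) = -3 + k
Y = -23893 (Y = 2 - ((-1354 + 13997) + 11252) = 2 - (12643 + 11252) = 2 - 1*23895 = 2 - 23895 = -23893)
n(W, M) = sqrt(M**2 + W**2)
Y - n(-139, U(7)) = -23893 - sqrt((-3 + 7)**2 + (-139)**2) = -23893 - sqrt(4**2 + 19321) = -23893 - sqrt(16 + 19321) = -23893 - sqrt(19337)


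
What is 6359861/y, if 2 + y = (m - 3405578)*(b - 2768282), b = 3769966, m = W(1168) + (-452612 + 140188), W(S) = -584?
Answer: -6359861/3724848098826 ≈ -1.7074e-6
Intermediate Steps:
m = -313008 (m = -584 + (-452612 + 140188) = -584 - 312424 = -313008)
y = -3724848098826 (y = -2 + (-313008 - 3405578)*(3769966 - 2768282) = -2 - 3718586*1001684 = -2 - 3724848098824 = -3724848098826)
6359861/y = 6359861/(-3724848098826) = 6359861*(-1/3724848098826) = -6359861/3724848098826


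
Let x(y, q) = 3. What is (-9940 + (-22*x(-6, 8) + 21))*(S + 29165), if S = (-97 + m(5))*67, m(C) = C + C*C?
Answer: -246389860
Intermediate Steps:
m(C) = C + C²
S = -4489 (S = (-97 + 5*(1 + 5))*67 = (-97 + 5*6)*67 = (-97 + 30)*67 = -67*67 = -4489)
(-9940 + (-22*x(-6, 8) + 21))*(S + 29165) = (-9940 + (-22*3 + 21))*(-4489 + 29165) = (-9940 + (-66 + 21))*24676 = (-9940 - 45)*24676 = -9985*24676 = -246389860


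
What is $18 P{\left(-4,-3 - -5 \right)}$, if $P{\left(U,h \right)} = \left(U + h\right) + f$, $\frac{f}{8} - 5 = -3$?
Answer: $252$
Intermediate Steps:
$f = 16$ ($f = 40 + 8 \left(-3\right) = 40 - 24 = 16$)
$P{\left(U,h \right)} = 16 + U + h$ ($P{\left(U,h \right)} = \left(U + h\right) + 16 = 16 + U + h$)
$18 P{\left(-4,-3 - -5 \right)} = 18 \left(16 - 4 - -2\right) = 18 \left(16 - 4 + \left(-3 + 5\right)\right) = 18 \left(16 - 4 + 2\right) = 18 \cdot 14 = 252$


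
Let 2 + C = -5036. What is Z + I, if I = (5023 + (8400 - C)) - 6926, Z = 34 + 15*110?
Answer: 13219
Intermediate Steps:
C = -5038 (C = -2 - 5036 = -5038)
Z = 1684 (Z = 34 + 1650 = 1684)
I = 11535 (I = (5023 + (8400 - 1*(-5038))) - 6926 = (5023 + (8400 + 5038)) - 6926 = (5023 + 13438) - 6926 = 18461 - 6926 = 11535)
Z + I = 1684 + 11535 = 13219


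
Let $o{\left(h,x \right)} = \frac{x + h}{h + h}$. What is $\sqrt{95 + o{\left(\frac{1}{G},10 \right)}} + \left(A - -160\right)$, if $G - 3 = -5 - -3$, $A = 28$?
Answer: $188 + \frac{\sqrt{402}}{2} \approx 198.02$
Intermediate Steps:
$G = 1$ ($G = 3 - 2 = 1$)
$o{\left(h,x \right)} = \frac{h + x}{2 h}$
$\sqrt{95 + o{\left(\frac{1}{G},10 \right)}} + \left(A - -160\right) = \sqrt{95 + \frac{1^{-1} + 10}{2 \cdot 1^{-1}}} + \left(28 - -160\right) = \sqrt{95 + \frac{1 + 10}{2 \cdot 1}} + \left(28 + 160\right) = \sqrt{95 + \frac{1}{2} \cdot 1 \cdot 11} + 188 = \sqrt{95 + \frac{11}{2}} + 188 = \sqrt{\frac{201}{2}} + 188 = \frac{\sqrt{402}}{2} + 188 = 188 + \frac{\sqrt{402}}{2}$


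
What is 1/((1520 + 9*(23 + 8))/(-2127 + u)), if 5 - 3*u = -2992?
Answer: -1128/1799 ≈ -0.62702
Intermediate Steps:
u = 999 (u = 5/3 - ⅓*(-2992) = 5/3 + 2992/3 = 999)
1/((1520 + 9*(23 + 8))/(-2127 + u)) = 1/((1520 + 9*(23 + 8))/(-2127 + 999)) = 1/((1520 + 9*31)/(-1128)) = 1/((1520 + 279)*(-1/1128)) = 1/(1799*(-1/1128)) = 1/(-1799/1128) = -1128/1799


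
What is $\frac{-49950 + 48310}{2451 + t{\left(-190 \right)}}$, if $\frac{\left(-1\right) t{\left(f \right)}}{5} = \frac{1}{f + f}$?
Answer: $- \frac{124640}{186277} \approx -0.66911$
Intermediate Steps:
$t{\left(f \right)} = - \frac{5}{2 f}$ ($t{\left(f \right)} = - \frac{5}{f + f} = - \frac{5}{2 f}$)
$\frac{-49950 + 48310}{2451 + t{\left(-190 \right)}} = \frac{-49950 + 48310}{2451 - \frac{5}{2 \left(-190\right)}} = - \frac{1640}{2451 - - \frac{1}{76}} = - \frac{1640}{2451 + \frac{1}{76}} = - \frac{1640}{\frac{186277}{76}} = \left(-1640\right) \frac{76}{186277} = - \frac{124640}{186277}$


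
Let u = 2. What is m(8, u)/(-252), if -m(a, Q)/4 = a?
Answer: 8/63 ≈ 0.12698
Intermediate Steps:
m(a, Q) = -4*a
m(8, u)/(-252) = -4*8/(-252) = -32*(-1/252) = 8/63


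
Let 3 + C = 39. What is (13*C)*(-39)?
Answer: -18252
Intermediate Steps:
C = 36 (C = -3 + 39 = 36)
(13*C)*(-39) = (13*36)*(-39) = 468*(-39) = -18252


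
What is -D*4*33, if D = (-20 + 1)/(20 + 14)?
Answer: 1254/17 ≈ 73.765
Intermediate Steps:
D = -19/34 ≈ -0.55882
-D*4*33 = -(-19/34*4)*33 = -(-38)*33/17 = -1*(-1254/17) = 1254/17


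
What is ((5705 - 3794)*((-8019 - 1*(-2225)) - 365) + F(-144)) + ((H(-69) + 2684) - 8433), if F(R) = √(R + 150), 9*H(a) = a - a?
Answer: -11775598 + √6 ≈ -1.1776e+7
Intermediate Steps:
H(a) = 0 (H(a) = (a - a)/9 = (⅑)*0 = 0)
F(R) = √(150 + R)
((5705 - 3794)*((-8019 - 1*(-2225)) - 365) + F(-144)) + ((H(-69) + 2684) - 8433) = ((5705 - 3794)*((-8019 - 1*(-2225)) - 365) + √(150 - 144)) + ((0 + 2684) - 8433) = (1911*((-8019 + 2225) - 365) + √6) + (2684 - 8433) = (1911*(-5794 - 365) + √6) - 5749 = (1911*(-6159) + √6) - 5749 = (-11769849 + √6) - 5749 = -11775598 + √6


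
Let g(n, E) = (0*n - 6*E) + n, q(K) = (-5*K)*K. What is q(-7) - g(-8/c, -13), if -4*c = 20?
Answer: -1623/5 ≈ -324.60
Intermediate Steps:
q(K) = -5*K**2
c = -5 (c = -1/4*20 = -5)
g(n, E) = n - 6*E (g(n, E) = (0 - 6*E) + n = -6*E + n = n - 6*E)
q(-7) - g(-8/c, -13) = -5*(-7)**2 - (-8/(-5) - 6*(-13)) = -5*49 - (-8*(-1/5) + 78) = -245 - (8/5 + 78) = -245 - 1*398/5 = -245 - 398/5 = -1623/5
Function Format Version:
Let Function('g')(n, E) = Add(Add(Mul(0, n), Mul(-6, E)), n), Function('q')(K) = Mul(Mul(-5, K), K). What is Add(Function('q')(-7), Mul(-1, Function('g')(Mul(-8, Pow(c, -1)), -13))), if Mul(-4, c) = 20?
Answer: Rational(-1623, 5) ≈ -324.60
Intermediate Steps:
Function('q')(K) = Mul(-5, Pow(K, 2))
c = -5 (c = Mul(Rational(-1, 4), 20) = -5)
Function('g')(n, E) = Add(n, Mul(-6, E)) (Function('g')(n, E) = Add(Add(0, Mul(-6, E)), n) = Add(Mul(-6, E), n) = Add(n, Mul(-6, E)))
Add(Function('q')(-7), Mul(-1, Function('g')(Mul(-8, Pow(c, -1)), -13))) = Add(Mul(-5, Pow(-7, 2)), Mul(-1, Add(Mul(-8, Pow(-5, -1)), Mul(-6, -13)))) = Add(Mul(-5, 49), Mul(-1, Add(Mul(-8, Rational(-1, 5)), 78))) = Add(-245, Mul(-1, Add(Rational(8, 5), 78))) = Add(-245, Mul(-1, Rational(398, 5))) = Add(-245, Rational(-398, 5)) = Rational(-1623, 5)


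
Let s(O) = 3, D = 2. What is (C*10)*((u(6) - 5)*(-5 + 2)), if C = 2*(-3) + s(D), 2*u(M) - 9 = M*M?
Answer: 1575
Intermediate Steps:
u(M) = 9/2 + M²/2 (u(M) = 9/2 + (M*M)/2 = 9/2 + M²/2)
C = -3 (C = 2*(-3) + 3 = -6 + 3 = -3)
(C*10)*((u(6) - 5)*(-5 + 2)) = (-3*10)*(((9/2 + (½)*6²) - 5)*(-5 + 2)) = -30*((9/2 + (½)*36) - 5)*(-3) = -30*((9/2 + 18) - 5)*(-3) = -30*(45/2 - 5)*(-3) = -525*(-3) = -30*(-105/2) = 1575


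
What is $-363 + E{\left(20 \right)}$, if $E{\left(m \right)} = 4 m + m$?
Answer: $-263$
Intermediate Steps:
$E{\left(m \right)} = 5 m$
$-363 + E{\left(20 \right)} = -363 + 5 \cdot 20 = -363 + 100 = -263$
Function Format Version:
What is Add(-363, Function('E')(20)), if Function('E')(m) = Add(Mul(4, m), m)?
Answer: -263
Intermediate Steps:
Function('E')(m) = Mul(5, m)
Add(-363, Function('E')(20)) = Add(-363, Mul(5, 20)) = Add(-363, 100) = -263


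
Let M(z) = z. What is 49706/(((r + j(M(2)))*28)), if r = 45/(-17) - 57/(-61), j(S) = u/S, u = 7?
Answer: 25772561/25949 ≈ 993.20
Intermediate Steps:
j(S) = 7/S
r = -1776/1037 (r = 45*(-1/17) - 57*(-1/61) = -45/17 + 57/61 = -1776/1037 ≈ -1.7126)
49706/(((r + j(M(2)))*28)) = 49706/(((-1776/1037 + 7/2)*28)) = 49706/(((3707/2074)*28)) = 49706/(51898/1037) = 49706*(1037/51898) = 25772561/25949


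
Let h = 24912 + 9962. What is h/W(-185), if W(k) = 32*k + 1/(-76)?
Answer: -2650424/449921 ≈ -5.8909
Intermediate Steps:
W(k) = -1/76 + 32*k (W(k) = 32*k - 1/76 = -1/76 + 32*k)
h = 34874
h/W(-185) = 34874/(-1/76 + 32*(-185)) = 34874/(-1/76 - 5920) = 34874/(-449921/76) = 34874*(-76/449921) = -2650424/449921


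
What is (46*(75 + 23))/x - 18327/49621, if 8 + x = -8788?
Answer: -96223940/109116579 ≈ -0.88185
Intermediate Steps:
x = -8796 (x = -8 - 8788 = -8796)
(46*(75 + 23))/x - 18327/49621 = (46*(75 + 23))/(-8796) - 18327/49621 = (46*98)*(-1/8796) - 18327*1/49621 = 4508*(-1/8796) - 18327/49621 = -1127/2199 - 18327/49621 = -96223940/109116579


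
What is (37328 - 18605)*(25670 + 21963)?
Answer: 891832659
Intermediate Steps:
(37328 - 18605)*(25670 + 21963) = 18723*47633 = 891832659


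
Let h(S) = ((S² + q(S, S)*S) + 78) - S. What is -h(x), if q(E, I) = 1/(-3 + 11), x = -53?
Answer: -23467/8 ≈ -2933.4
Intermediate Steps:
q(E, I) = ⅛ (q(E, I) = 1/8 = ⅛)
h(S) = 78 + S² - 7*S/8 (h(S) = ((S² + S/8) + 78) - S = (78 + S² + S/8) - S = 78 + S² - 7*S/8)
-h(x) = -(78 + (-53)² - 7/8*(-53)) = -(78 + 2809 + 371/8) = -1*23467/8 = -23467/8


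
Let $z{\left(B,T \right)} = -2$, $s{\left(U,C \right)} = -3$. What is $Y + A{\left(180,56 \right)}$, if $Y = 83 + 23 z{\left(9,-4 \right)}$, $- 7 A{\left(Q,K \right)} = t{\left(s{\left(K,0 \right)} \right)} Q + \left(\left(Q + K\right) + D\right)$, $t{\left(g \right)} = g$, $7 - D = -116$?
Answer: $\frac{440}{7} \approx 62.857$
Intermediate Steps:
$D = 123$ ($D = 7 - -116 = 7 + 116 = 123$)
$A{\left(Q,K \right)} = - \frac{123}{7} - \frac{K}{7} + \frac{2 Q}{7}$ ($A{\left(Q,K \right)} = - \frac{- 3 Q + \left(\left(Q + K\right) + 123\right)}{7} = - \frac{- 3 Q + \left(\left(K + Q\right) + 123\right)}{7} = - \frac{- 3 Q + \left(123 + K + Q\right)}{7} = - \frac{123 + K - 2 Q}{7} = - \frac{123}{7} - \frac{K}{7} + \frac{2 Q}{7}$)
$Y = 37$ ($Y = 83 + 23 \left(-2\right) = 83 - 46 = 37$)
$Y + A{\left(180,56 \right)} = 37 - - \frac{181}{7} = 37 + \frac{181}{7} = \frac{440}{7}$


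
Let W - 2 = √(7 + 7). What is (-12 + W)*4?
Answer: -40 + 4*√14 ≈ -25.033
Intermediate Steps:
W = 2 + √14 (W = 2 + √(7 + 7) = 2 + √14 ≈ 5.7417)
(-12 + W)*4 = (-12 + (2 + √14))*4 = (-10 + √14)*4 = -40 + 4*√14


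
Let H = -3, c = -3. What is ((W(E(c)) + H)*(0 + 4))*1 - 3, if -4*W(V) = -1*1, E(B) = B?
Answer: -14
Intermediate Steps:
W(V) = ¼ (W(V) = -(-1)/4 = -¼*(-1) = ¼)
((W(E(c)) + H)*(0 + 4))*1 - 3 = ((¼ - 3)*(0 + 4))*1 - 3 = -11/4*4*1 - 3 = -11*1 - 3 = -11 - 3 = -14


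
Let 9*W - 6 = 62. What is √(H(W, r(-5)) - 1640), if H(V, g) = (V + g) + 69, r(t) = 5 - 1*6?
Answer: 16*I*√55/3 ≈ 39.553*I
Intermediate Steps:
W = 68/9 (W = ⅔ + (⅑)*62 = ⅔ + 62/9 = 68/9 ≈ 7.5556)
r(t) = -1 (r(t) = 5 - 6 = -1)
H(V, g) = 69 + V + g
√(H(W, r(-5)) - 1640) = √((69 + 68/9 - 1) - 1640) = √(680/9 - 1640) = √(-14080/9) = 16*I*√55/3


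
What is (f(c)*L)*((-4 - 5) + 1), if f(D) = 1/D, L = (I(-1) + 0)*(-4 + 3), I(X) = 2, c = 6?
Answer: 8/3 ≈ 2.6667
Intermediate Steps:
L = -2 (L = (2 + 0)*(-4 + 3) = 2*(-1) = -2)
f(D) = 1/D
(f(c)*L)*((-4 - 5) + 1) = (-2/6)*((-4 - 5) + 1) = ((1/6)*(-2))*(-9 + 1) = -1/3*(-8) = 8/3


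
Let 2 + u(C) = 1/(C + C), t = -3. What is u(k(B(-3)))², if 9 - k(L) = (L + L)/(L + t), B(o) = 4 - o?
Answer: 441/121 ≈ 3.6446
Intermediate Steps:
k(L) = 9 - 2*L/(-3 + L) (k(L) = 9 - (L + L)/(L - 3) = 9 - 2*L/(-3 + L))
u(C) = -2 + 1/(2*C) (u(C) = -2 + 1/(C + C) = -2 + 1/(2*C))
u(k(B(-3)))² = (-2 + 1/(2*(((-27 + 7*(4 - 1*(-3)))/(-3 + (4 - 1*(-3)))))))² = (-2 + 1/(2*(((-27 + 7*(4 + 3))/(-3 + (4 + 3))))))² = (-2 + 1/(2*(((-27 + 7*7)/(-3 + 7)))))² = (-2 + 1/(2*(((-27 + 49)/4))))² = (-2 + 1/(2*(((¼)*22))))² = (-2 + 1/(2*(11/2)))² = (-2 + (½)*(2/11))² = (-2 + 1/11)² = (-21/11)² = 441/121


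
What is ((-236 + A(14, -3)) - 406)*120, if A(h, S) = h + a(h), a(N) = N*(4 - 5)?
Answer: -77040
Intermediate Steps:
a(N) = -N (a(N) = N*(-1) = -N)
A(h, S) = 0 (A(h, S) = h - h = 0)
((-236 + A(14, -3)) - 406)*120 = ((-236 + 0) - 406)*120 = (-236 - 406)*120 = -642*120 = -77040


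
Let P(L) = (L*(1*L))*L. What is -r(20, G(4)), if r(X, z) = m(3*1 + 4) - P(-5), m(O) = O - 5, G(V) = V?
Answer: -127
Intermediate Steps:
m(O) = -5 + O
P(L) = L³ (P(L) = (L*L)*L = L²*L = L³)
r(X, z) = 127 (r(X, z) = (-5 + (3*1 + 4)) - 1*(-5)³ = (-5 + (3 + 4)) - 1*(-125) = (-5 + 7) + 125 = 2 + 125 = 127)
-r(20, G(4)) = -1*127 = -127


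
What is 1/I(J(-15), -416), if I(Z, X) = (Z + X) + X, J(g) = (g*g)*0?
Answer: -1/832 ≈ -0.0012019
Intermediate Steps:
J(g) = 0 (J(g) = g²*0 = 0)
I(Z, X) = Z + 2*X (I(Z, X) = (X + Z) + X = Z + 2*X)
1/I(J(-15), -416) = 1/(0 + 2*(-416)) = 1/(0 - 832) = 1/(-832) = -1/832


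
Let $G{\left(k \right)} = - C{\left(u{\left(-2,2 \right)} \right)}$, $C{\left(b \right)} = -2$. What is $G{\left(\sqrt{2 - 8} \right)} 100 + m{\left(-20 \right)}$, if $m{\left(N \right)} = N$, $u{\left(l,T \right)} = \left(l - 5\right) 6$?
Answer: $180$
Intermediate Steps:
$u{\left(l,T \right)} = -30 + 6 l$ ($u{\left(l,T \right)} = \left(-5 + l\right) 6 = -30 + 6 l$)
$G{\left(k \right)} = 2$ ($G{\left(k \right)} = \left(-1\right) \left(-2\right) = 2$)
$G{\left(\sqrt{2 - 8} \right)} 100 + m{\left(-20 \right)} = 2 \cdot 100 - 20 = 200 - 20 = 180$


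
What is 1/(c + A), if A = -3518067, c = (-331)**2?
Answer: -1/3408506 ≈ -2.9338e-7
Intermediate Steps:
c = 109561
1/(c + A) = 1/(109561 - 3518067) = 1/(-3408506) = -1/3408506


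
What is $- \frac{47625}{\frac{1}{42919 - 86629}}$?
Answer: $2081688750$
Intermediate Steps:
$- \frac{47625}{\frac{1}{42919 - 86629}} = - \frac{47625}{\frac{1}{-43710}} = - \frac{47625}{- \frac{1}{43710}} = \left(-47625\right) \left(-43710\right) = 2081688750$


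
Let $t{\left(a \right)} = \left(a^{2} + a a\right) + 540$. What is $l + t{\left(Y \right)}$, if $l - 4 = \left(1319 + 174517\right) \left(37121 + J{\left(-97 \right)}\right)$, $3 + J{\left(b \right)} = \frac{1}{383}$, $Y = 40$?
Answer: $\frac{2499720297972}{383} \approx 6.5267 \cdot 10^{9}$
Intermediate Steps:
$J{\left(b \right)} = - \frac{1148}{383}$ ($J{\left(b \right)} = -3 + \frac{1}{383} = - \frac{1148}{383}$)
$l = \frac{2499718865552}{383}$ ($l = 4 + \left(1319 + 174517\right) \left(37121 - \frac{1148}{383}\right) = 4 + 175836 \cdot \frac{14216195}{383} = 4 + \frac{2499718864020}{383} = \frac{2499718865552}{383} \approx 6.5267 \cdot 10^{9}$)
$t{\left(a \right)} = 540 + 2 a^{2}$ ($t{\left(a \right)} = \left(a^{2} + a^{2}\right) + 540 = 2 a^{2} + 540 = 540 + 2 a^{2}$)
$l + t{\left(Y \right)} = \frac{2499718865552}{383} + \left(540 + 2 \cdot 40^{2}\right) = \frac{2499718865552}{383} + \left(540 + 2 \cdot 1600\right) = \frac{2499718865552}{383} + \left(540 + 3200\right) = \frac{2499718865552}{383} + 3740 = \frac{2499720297972}{383}$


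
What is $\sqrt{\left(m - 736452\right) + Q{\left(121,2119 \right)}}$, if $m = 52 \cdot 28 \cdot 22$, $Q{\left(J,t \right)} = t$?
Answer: $i \sqrt{702301} \approx 838.03 i$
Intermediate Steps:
$m = 32032$ ($m = 1456 \cdot 22 = 32032$)
$\sqrt{\left(m - 736452\right) + Q{\left(121,2119 \right)}} = \sqrt{\left(32032 - 736452\right) + 2119} = \sqrt{-704420 + 2119} = \sqrt{-702301} = i \sqrt{702301}$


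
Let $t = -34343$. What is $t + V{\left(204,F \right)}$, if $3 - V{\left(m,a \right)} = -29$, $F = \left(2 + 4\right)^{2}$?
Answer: $-34311$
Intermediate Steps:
$F = 36$ ($F = 6^{2} = 36$)
$V{\left(m,a \right)} = 32$ ($V{\left(m,a \right)} = 3 - -29 = 3 + 29 = 32$)
$t + V{\left(204,F \right)} = -34343 + 32 = -34311$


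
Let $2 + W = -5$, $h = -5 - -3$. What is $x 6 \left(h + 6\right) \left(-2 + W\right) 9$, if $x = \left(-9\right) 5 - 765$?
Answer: $1574640$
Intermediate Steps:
$h = -2$ ($h = -5 + 3 = -2$)
$W = -7$ ($W = -2 - 5 = -7$)
$x = -810$ ($x = -45 - 765 = -810$)
$x 6 \left(h + 6\right) \left(-2 + W\right) 9 = - 810 \cdot 6 \left(-2 + 6\right) \left(-2 - 7\right) 9 = - 810 \cdot 6 \cdot 4 \left(-9\right) 9 = - 810 \cdot 6 \left(-36\right) 9 = - 810 \left(\left(-216\right) 9\right) = \left(-810\right) \left(-1944\right) = 1574640$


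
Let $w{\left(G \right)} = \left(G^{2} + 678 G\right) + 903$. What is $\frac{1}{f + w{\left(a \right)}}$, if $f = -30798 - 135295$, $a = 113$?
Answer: $- \frac{1}{75807} \approx -1.3191 \cdot 10^{-5}$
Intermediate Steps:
$w{\left(G \right)} = 903 + G^{2} + 678 G$
$f = -166093$ ($f = -30798 - 135295 = -166093$)
$\frac{1}{f + w{\left(a \right)}} = \frac{1}{-166093 + \left(903 + 113^{2} + 678 \cdot 113\right)} = \frac{1}{-166093 + \left(903 + 12769 + 76614\right)} = \frac{1}{-166093 + 90286} = \frac{1}{-75807} = - \frac{1}{75807}$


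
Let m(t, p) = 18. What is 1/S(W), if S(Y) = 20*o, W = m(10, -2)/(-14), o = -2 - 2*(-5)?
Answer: 1/160 ≈ 0.0062500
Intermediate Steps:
o = 8 (o = -2 + 10 = 8)
W = -9/7 (W = 18/(-14) = 18*(-1/14) = -9/7 ≈ -1.2857)
S(Y) = 160 (S(Y) = 20*8 = 160)
1/S(W) = 1/160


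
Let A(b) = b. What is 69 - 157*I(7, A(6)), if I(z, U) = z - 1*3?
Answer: -559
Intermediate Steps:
I(z, U) = -3 + z (I(z, U) = z - 3 = -3 + z)
69 - 157*I(7, A(6)) = 69 - 157*(-3 + 7) = 69 - 157*4 = 69 - 628 = -559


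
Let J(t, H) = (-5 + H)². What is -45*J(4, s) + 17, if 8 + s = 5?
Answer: -2863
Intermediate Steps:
s = -3 (s = -8 + 5 = -3)
-45*J(4, s) + 17 = -45*(-5 - 3)² + 17 = -45*(-8)² + 17 = -45*64 + 17 = -2880 + 17 = -2863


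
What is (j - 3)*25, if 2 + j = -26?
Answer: -775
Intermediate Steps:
j = -28 (j = -2 - 26 = -28)
(j - 3)*25 = (-28 - 3)*25 = -31*25 = -775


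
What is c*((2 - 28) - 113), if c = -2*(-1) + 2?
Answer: -556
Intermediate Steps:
c = 4 (c = 2 + 2 = 4)
c*((2 - 28) - 113) = 4*((2 - 28) - 113) = 4*(-26 - 113) = 4*(-139) = -556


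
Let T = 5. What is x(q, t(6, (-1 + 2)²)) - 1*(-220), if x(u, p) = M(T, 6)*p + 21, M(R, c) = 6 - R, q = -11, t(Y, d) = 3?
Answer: 244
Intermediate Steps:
x(u, p) = 21 + p (x(u, p) = (6 - 1*5)*p + 21 = (6 - 5)*p + 21 = 1*p + 21 = p + 21 = 21 + p)
x(q, t(6, (-1 + 2)²)) - 1*(-220) = (21 + 3) - 1*(-220) = 24 + 220 = 244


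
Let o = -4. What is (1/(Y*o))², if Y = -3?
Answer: 1/144 ≈ 0.0069444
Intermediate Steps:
(1/(Y*o))² = (1/(-3*(-4)))² = (1/12)² = 1/144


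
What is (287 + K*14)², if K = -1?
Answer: 74529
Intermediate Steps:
(287 + K*14)² = (287 - 1*14)² = (287 - 14)² = 273² = 74529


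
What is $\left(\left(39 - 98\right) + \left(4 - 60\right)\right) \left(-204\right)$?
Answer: $23460$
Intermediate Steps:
$\left(\left(39 - 98\right) + \left(4 - 60\right)\right) \left(-204\right) = \left(-59 + \left(4 - 60\right)\right) \left(-204\right) = \left(-59 - 56\right) \left(-204\right) = \left(-115\right) \left(-204\right) = 23460$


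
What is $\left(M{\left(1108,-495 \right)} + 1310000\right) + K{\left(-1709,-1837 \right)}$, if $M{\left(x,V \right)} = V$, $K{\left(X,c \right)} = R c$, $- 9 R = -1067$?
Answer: $\frac{9825466}{9} \approx 1.0917 \cdot 10^{6}$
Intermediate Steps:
$R = \frac{1067}{9}$ ($R = \left(- \frac{1}{9}\right) \left(-1067\right) = \frac{1067}{9} \approx 118.56$)
$K{\left(X,c \right)} = \frac{1067 c}{9}$
$\left(M{\left(1108,-495 \right)} + 1310000\right) + K{\left(-1709,-1837 \right)} = \left(-495 + 1310000\right) + \frac{1067}{9} \left(-1837\right) = 1309505 - \frac{1960079}{9} = \frac{9825466}{9}$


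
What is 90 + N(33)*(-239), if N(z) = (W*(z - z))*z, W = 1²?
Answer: 90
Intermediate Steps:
W = 1
N(z) = 0 (N(z) = (1*(z - z))*z = (1*0)*z = 0*z = 0)
90 + N(33)*(-239) = 90 + 0*(-239) = 90 + 0 = 90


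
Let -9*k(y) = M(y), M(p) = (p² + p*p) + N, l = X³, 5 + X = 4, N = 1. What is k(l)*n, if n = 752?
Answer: -752/3 ≈ -250.67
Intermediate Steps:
X = -1 (X = -5 + 4 = -1)
l = -1 (l = (-1)³ = -1)
M(p) = 1 + 2*p² (M(p) = (p² + p*p) + 1 = (p² + p²) + 1 = 2*p² + 1 = 1 + 2*p²)
k(y) = -⅑ - 2*y²/9 (k(y) = -(1 + 2*y²)/9 = -⅑ - 2*y²/9)
k(l)*n = (-⅑ - 2/9*(-1)²)*752 = (-⅑ - 2/9*1)*752 = (-⅑ - 2/9)*752 = -⅓*752 = -752/3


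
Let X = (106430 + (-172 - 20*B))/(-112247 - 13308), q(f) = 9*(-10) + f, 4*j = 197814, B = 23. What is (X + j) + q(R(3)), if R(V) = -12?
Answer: 12392443569/251110 ≈ 49351.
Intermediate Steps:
j = 98907/2 (j = (¼)*197814 = 98907/2 ≈ 49454.)
q(f) = -90 + f
X = -105798/125555 (X = (106430 + (-172 - 20*23))/(-112247 - 13308) = (106430 + (-172 - 460))/(-125555) = (106430 - 632)*(-1/125555) = 105798*(-1/125555) = -105798/125555 ≈ -0.84264)
(X + j) + q(R(3)) = (-105798/125555 + 98907/2) + (-90 - 12) = 12418056789/251110 - 102 = 12392443569/251110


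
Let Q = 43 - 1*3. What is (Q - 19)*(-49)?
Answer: -1029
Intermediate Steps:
Q = 40 (Q = 43 - 3 = 40)
(Q - 19)*(-49) = (40 - 19)*(-49) = 21*(-49) = -1029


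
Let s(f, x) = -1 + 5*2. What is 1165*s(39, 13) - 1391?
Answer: 9094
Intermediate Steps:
s(f, x) = 9 (s(f, x) = -1 + 10 = 9)
1165*s(39, 13) - 1391 = 1165*9 - 1391 = 10485 - 1391 = 9094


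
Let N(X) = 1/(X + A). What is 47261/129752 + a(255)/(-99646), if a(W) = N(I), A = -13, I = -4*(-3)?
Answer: 2354749679/6464633896 ≈ 0.36425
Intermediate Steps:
I = 12
N(X) = 1/(-13 + X) (N(X) = 1/(X - 13) = 1/(-13 + X))
a(W) = -1 (a(W) = 1/(-13 + 12) = 1/(-1) = -1)
47261/129752 + a(255)/(-99646) = 47261/129752 - 1/(-99646) = 47261*(1/129752) - 1*(-1/99646) = 47261/129752 + 1/99646 = 2354749679/6464633896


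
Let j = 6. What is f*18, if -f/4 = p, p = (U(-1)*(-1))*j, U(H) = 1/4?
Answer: 108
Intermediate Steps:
U(H) = ¼
p = -3/2 (p = ((¼)*(-1))*6 = -¼*6 = -3/2 ≈ -1.5000)
f = 6 (f = -4*(-3/2) = 6)
f*18 = 6*18 = 108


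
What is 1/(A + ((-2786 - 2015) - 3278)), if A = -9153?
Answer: -1/17232 ≈ -5.8032e-5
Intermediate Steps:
1/(A + ((-2786 - 2015) - 3278)) = 1/(-9153 + ((-2786 - 2015) - 3278)) = 1/(-9153 + (-4801 - 3278)) = 1/(-9153 - 8079) = 1/(-17232) = -1/17232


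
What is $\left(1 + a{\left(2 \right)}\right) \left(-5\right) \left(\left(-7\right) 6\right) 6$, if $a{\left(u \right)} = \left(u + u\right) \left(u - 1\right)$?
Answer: $6300$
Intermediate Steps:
$a{\left(u \right)} = 2 u \left(-1 + u\right)$
$\left(1 + a{\left(2 \right)}\right) \left(-5\right) \left(\left(-7\right) 6\right) 6 = \left(1 + 2 \cdot 2 \left(-1 + 2\right)\right) \left(-5\right) \left(\left(-7\right) 6\right) 6 = \left(1 + 2 \cdot 2 \cdot 1\right) \left(-5\right) \left(-42\right) 6 = \left(1 + 4\right) \left(-5\right) \left(-42\right) 6 = 5 \left(-5\right) \left(-42\right) 6 = \left(-25\right) \left(-42\right) 6 = 1050 \cdot 6 = 6300$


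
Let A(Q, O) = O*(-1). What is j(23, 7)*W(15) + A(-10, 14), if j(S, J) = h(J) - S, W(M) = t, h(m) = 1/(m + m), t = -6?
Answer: 865/7 ≈ 123.57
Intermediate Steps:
h(m) = 1/(2*m)
W(M) = -6
A(Q, O) = -O
j(S, J) = 1/(2*J) - S
j(23, 7)*W(15) + A(-10, 14) = ((1/2)/7 - 1*23)*(-6) - 1*14 = ((1/2)*(1/7) - 23)*(-6) - 14 = (1/14 - 23)*(-6) - 14 = -321/14*(-6) - 14 = 963/7 - 14 = 865/7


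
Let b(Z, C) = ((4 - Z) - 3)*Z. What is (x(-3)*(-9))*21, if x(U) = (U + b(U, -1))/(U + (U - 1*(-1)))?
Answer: -567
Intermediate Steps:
b(Z, C) = Z*(1 - Z) (b(Z, C) = (1 - Z)*Z = Z*(1 - Z))
x(U) = (U + U*(1 - U))/(1 + 2*U) (x(U) = (U + U*(1 - U))/(U + (U - 1*(-1))) = (U + U*(1 - U))/(U + (U + 1)) = (U + U*(1 - U))/(U + (1 + U)) = (U + U*(1 - U))/(1 + 2*U))
(x(-3)*(-9))*21 = (-3*(2 - 1*(-3))/(1 + 2*(-3))*(-9))*21 = (-3*(2 + 3)/(1 - 6)*(-9))*21 = (-3*5/(-5)*(-9))*21 = (-3*(-⅕)*5*(-9))*21 = (3*(-9))*21 = -27*21 = -567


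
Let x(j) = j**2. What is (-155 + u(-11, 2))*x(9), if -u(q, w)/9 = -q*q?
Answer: 75654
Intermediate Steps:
u(q, w) = 9*q**2 (u(q, w) = -(-9)*q*q = -(-9)*q**2 = 9*q**2)
(-155 + u(-11, 2))*x(9) = (-155 + 9*(-11)**2)*9**2 = (-155 + 9*121)*81 = (-155 + 1089)*81 = 934*81 = 75654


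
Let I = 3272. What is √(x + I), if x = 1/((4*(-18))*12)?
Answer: √16962042/72 ≈ 57.201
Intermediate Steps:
x = -1/864 (x = 1/(-72*12) = 1/(-864) = -1/864 ≈ -0.0011574)
√(x + I) = √(-1/864 + 3272) = √(2827007/864) = √16962042/72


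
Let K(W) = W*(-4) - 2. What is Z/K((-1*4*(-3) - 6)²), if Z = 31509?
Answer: -31509/146 ≈ -215.81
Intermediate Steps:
K(W) = -2 - 4*W (K(W) = -4*W - 2 = -2 - 4*W)
Z/K((-1*4*(-3) - 6)²) = 31509/(-2 - 4*(-1*4*(-3) - 6)²) = 31509/(-2 - 4*(-4*(-3) - 6)²) = 31509/(-2 - 4*(12 - 6)²) = 31509/(-2 - 4*6²) = 31509/(-2 - 4*36) = 31509/(-2 - 144) = 31509/(-146) = 31509*(-1/146) = -31509/146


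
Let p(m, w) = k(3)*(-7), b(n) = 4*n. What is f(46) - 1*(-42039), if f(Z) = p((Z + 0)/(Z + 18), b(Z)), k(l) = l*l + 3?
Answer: 41955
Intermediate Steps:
k(l) = 3 + l**2 (k(l) = l**2 + 3 = 3 + l**2)
p(m, w) = -84 (p(m, w) = (3 + 3**2)*(-7) = (3 + 9)*(-7) = 12*(-7) = -84)
f(Z) = -84
f(46) - 1*(-42039) = -84 - 1*(-42039) = -84 + 42039 = 41955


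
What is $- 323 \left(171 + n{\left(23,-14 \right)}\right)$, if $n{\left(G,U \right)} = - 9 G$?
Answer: $11628$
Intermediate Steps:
$- 323 \left(171 + n{\left(23,-14 \right)}\right) = - 323 \left(171 - 207\right) = \left(-323\right) \left(-36\right) = 11628$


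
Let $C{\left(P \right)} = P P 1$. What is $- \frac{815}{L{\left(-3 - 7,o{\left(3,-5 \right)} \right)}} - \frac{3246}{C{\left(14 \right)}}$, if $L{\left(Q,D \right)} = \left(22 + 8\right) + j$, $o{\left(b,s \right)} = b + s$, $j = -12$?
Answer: $- \frac{27271}{441} \approx -61.839$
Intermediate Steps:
$L{\left(Q,D \right)} = 18$ ($L{\left(Q,D \right)} = \left(22 + 8\right) - 12 = 30 - 12 = 18$)
$C{\left(P \right)} = P^{2}$ ($C{\left(P \right)} = P^{2} \cdot 1 = P^{2}$)
$- \frac{815}{L{\left(-3 - 7,o{\left(3,-5 \right)} \right)}} - \frac{3246}{C{\left(14 \right)}} = - \frac{815}{18} - \frac{3246}{14^{2}} = \left(-815\right) \frac{1}{18} - \frac{3246}{196} = - \frac{815}{18} - \frac{1623}{98} = - \frac{27271}{441}$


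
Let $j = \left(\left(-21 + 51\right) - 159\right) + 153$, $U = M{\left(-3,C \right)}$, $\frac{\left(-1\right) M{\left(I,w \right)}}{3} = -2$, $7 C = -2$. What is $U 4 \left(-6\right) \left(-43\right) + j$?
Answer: $6216$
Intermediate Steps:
$C = - \frac{2}{7}$ ($C = \frac{1}{7} \left(-2\right) = - \frac{2}{7} \approx -0.28571$)
$M{\left(I,w \right)} = 6$ ($M{\left(I,w \right)} = \left(-3\right) \left(-2\right) = 6$)
$U = 6$
$j = 24$ ($j = \left(30 - 159\right) + 153 = -129 + 153 = 24$)
$U 4 \left(-6\right) \left(-43\right) + j = 6 \cdot 4 \left(-6\right) \left(-43\right) + 24 = 24 \left(-6\right) \left(-43\right) + 24 = \left(-144\right) \left(-43\right) + 24 = 6192 + 24 = 6216$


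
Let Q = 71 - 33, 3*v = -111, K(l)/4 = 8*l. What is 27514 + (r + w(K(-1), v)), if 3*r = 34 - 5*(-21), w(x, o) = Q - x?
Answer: 82891/3 ≈ 27630.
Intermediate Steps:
K(l) = 32*l (K(l) = 4*(8*l) = 32*l)
v = -37 (v = (⅓)*(-111) = -37)
Q = 38
w(x, o) = 38 - x
r = 139/3 (r = (34 - 5*(-21))/3 = (34 + 105)/3 = (⅓)*139 = 139/3 ≈ 46.333)
27514 + (r + w(K(-1), v)) = 27514 + (139/3 + (38 - 32*(-1))) = 27514 + (139/3 + (38 - 1*(-32))) = 27514 + (139/3 + (38 + 32)) = 27514 + (139/3 + 70) = 27514 + 349/3 = 82891/3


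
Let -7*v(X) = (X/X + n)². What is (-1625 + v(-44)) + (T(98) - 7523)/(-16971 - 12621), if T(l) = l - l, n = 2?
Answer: -336822667/207144 ≈ -1626.0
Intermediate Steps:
T(l) = 0
v(X) = -9/7 (v(X) = -(X/X + 2)²/7 = -(1 + 2)²/7 = -⅐*3² = -⅐*9 = -9/7)
(-1625 + v(-44)) + (T(98) - 7523)/(-16971 - 12621) = (-1625 - 9/7) + (0 - 7523)/(-16971 - 12621) = -11384/7 - 7523/(-29592) = -11384/7 - 7523*(-1/29592) = -11384/7 + 7523/29592 = -336822667/207144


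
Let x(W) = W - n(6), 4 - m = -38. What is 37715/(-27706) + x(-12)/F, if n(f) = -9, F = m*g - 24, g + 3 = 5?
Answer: -391003/277060 ≈ -1.4113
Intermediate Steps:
g = 2 (g = -3 + 5 = 2)
m = 42 (m = 4 - 1*(-38) = 4 + 38 = 42)
F = 60 (F = 42*2 - 24 = 84 - 24 = 60)
x(W) = 9 + W (x(W) = W - 1*(-9) = W + 9 = 9 + W)
37715/(-27706) + x(-12)/F = 37715/(-27706) + (9 - 12)/60 = 37715*(-1/27706) - 3*1/60 = -37715/27706 - 1/20 = -391003/277060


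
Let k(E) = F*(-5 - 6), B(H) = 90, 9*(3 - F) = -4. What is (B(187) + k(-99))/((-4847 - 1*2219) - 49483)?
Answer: -469/508941 ≈ -0.00092152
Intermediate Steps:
F = 31/9 (F = 3 - 1/9*(-4) = 3 + 4/9 = 31/9 ≈ 3.4444)
k(E) = -341/9 (k(E) = 31*(-5 - 6)/9 = (31/9)*(-11) = -341/9)
(B(187) + k(-99))/((-4847 - 1*2219) - 49483) = (90 - 341/9)/((-4847 - 1*2219) - 49483) = 469/(9*((-4847 - 2219) - 49483)) = 469/(9*(-7066 - 49483)) = (469/9)/(-56549) = (469/9)*(-1/56549) = -469/508941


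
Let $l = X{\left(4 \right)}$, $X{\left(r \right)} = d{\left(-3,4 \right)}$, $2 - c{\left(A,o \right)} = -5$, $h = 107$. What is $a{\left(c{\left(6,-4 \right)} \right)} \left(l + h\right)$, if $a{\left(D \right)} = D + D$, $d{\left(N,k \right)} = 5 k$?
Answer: $1778$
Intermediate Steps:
$c{\left(A,o \right)} = 7$ ($c{\left(A,o \right)} = 2 - -5 = 2 + 5 = 7$)
$X{\left(r \right)} = 20$ ($X{\left(r \right)} = 5 \cdot 4 = 20$)
$a{\left(D \right)} = 2 D$
$l = 20$
$a{\left(c{\left(6,-4 \right)} \right)} \left(l + h\right) = 2 \cdot 7 \left(20 + 107\right) = 14 \cdot 127 = 1778$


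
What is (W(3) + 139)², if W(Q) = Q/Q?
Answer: 19600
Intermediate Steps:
W(Q) = 1
(W(3) + 139)² = (1 + 139)² = 140² = 19600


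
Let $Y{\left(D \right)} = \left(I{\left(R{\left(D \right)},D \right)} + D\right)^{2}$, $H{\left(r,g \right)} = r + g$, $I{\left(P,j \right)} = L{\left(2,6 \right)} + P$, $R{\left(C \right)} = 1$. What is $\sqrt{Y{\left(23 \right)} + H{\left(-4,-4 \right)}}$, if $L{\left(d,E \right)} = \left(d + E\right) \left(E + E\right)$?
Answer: $2 \sqrt{3598} \approx 119.97$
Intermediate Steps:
$L{\left(d,E \right)} = 2 E \left(E + d\right)$ ($L{\left(d,E \right)} = \left(E + d\right) 2 E = 2 E \left(E + d\right)$)
$I{\left(P,j \right)} = 96 + P$ ($I{\left(P,j \right)} = 2 \cdot 6 \left(6 + 2\right) + P = 2 \cdot 6 \cdot 8 + P = 96 + P$)
$H{\left(r,g \right)} = g + r$
$Y{\left(D \right)} = \left(97 + D\right)^{2}$ ($Y{\left(D \right)} = \left(\left(96 + 1\right) + D\right)^{2} = \left(97 + D\right)^{2}$)
$\sqrt{Y{\left(23 \right)} + H{\left(-4,-4 \right)}} = \sqrt{\left(97 + 23\right)^{2} - 8} = \sqrt{120^{2} - 8} = \sqrt{14400 - 8} = \sqrt{14392} = 2 \sqrt{3598}$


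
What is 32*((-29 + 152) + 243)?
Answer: 11712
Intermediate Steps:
32*((-29 + 152) + 243) = 32*(123 + 243) = 32*366 = 11712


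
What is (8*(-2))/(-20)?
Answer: 4/5 ≈ 0.80000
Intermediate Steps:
(8*(-2))/(-20) = -16*(-1/20) = 4/5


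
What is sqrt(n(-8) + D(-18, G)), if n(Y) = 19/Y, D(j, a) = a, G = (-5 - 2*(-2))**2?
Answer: I*sqrt(22)/4 ≈ 1.1726*I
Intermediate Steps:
G = 1 (G = (-5 + 4)**2 = (-1)**2 = 1)
sqrt(n(-8) + D(-18, G)) = sqrt(19/(-8) + 1) = sqrt(19*(-1/8) + 1) = sqrt(-19/8 + 1) = sqrt(-11/8) = I*sqrt(22)/4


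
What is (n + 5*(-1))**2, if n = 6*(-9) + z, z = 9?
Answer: 2500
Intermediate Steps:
n = -45 (n = 6*(-9) + 9 = -54 + 9 = -45)
(n + 5*(-1))**2 = (-45 + 5*(-1))**2 = (-45 - 5)**2 = (-50)**2 = 2500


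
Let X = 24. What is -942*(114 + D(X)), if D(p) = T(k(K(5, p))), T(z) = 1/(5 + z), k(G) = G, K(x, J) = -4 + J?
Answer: -2685642/25 ≈ -1.0743e+5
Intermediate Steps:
D(p) = 1/(1 + p) (D(p) = 1/(5 + (-4 + p)) = 1/(1 + p))
-942*(114 + D(X)) = -942*(114 + 1/(1 + 24)) = -942*(114 + 1/25) = -942*2851/25 = -2685642/25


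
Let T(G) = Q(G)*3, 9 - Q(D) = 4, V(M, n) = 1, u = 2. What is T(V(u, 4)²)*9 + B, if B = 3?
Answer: 138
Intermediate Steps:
Q(D) = 5 (Q(D) = 9 - 1*4 = 9 - 4 = 5)
T(G) = 15 (T(G) = 5*3 = 15)
T(V(u, 4)²)*9 + B = 15*9 + 3 = 135 + 3 = 138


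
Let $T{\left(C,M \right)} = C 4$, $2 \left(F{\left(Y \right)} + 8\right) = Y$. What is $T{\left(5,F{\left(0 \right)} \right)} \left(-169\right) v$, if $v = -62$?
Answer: $209560$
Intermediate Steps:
$F{\left(Y \right)} = -8 + \frac{Y}{2}$
$T{\left(C,M \right)} = 4 C$
$T{\left(5,F{\left(0 \right)} \right)} \left(-169\right) v = 4 \cdot 5 \left(-169\right) \left(-62\right) = 20 \left(-169\right) \left(-62\right) = \left(-3380\right) \left(-62\right) = 209560$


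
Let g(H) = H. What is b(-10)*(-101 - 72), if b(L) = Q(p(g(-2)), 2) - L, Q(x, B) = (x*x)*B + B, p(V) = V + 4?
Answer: -3460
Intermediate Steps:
p(V) = 4 + V
Q(x, B) = B + B*x² (Q(x, B) = x²*B + B = B*x² + B = B + B*x²)
b(L) = 10 - L (b(L) = 2*(1 + (4 - 2)²) - L = 2*(1 + 2²) - L = 2*(1 + 4) - L = 2*5 - L = 10 - L)
b(-10)*(-101 - 72) = (10 - 1*(-10))*(-101 - 72) = (10 + 10)*(-173) = 20*(-173) = -3460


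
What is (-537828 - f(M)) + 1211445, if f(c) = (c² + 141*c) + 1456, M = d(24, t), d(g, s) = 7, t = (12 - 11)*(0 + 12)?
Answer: 671125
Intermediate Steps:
t = 12 (t = 1*12 = 12)
M = 7
f(c) = 1456 + c² + 141*c
(-537828 - f(M)) + 1211445 = (-537828 - (1456 + 7² + 141*7)) + 1211445 = (-537828 - (1456 + 49 + 987)) + 1211445 = (-537828 - 1*2492) + 1211445 = (-537828 - 2492) + 1211445 = -540320 + 1211445 = 671125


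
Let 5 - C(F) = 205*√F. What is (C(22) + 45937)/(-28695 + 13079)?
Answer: -22971/7808 + 205*√22/15616 ≈ -2.8804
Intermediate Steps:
C(F) = 5 - 205*√F
(C(22) + 45937)/(-28695 + 13079) = ((5 - 205*√22) + 45937)/(-28695 + 13079) = (45942 - 205*√22)/(-15616) = (45942 - 205*√22)*(-1/15616) = -22971/7808 + 205*√22/15616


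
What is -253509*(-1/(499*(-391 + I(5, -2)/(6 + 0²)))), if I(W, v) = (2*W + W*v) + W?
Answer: -1521054/1168159 ≈ -1.3021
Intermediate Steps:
I(W, v) = 3*W + W*v
-253509*(-1/(499*(-391 + I(5, -2)/(6 + 0²)))) = -253509*(-1/(499*(-391 + (5*(3 - 2))/(6 + 0²)))) = -253509*(-1/(499*(-391 + (5*1)/(6 + 0)))) = -253509*(-1/(499*(-391 + 5/6))) = -253509*(-1/(499*(-391 + 5*(⅙)))) = -253509*(-1/(499*(-391 + ⅚))) = -253509/((-2341/6*(-499))) = -253509/1168159/6 = -253509*6/1168159 = -1521054/1168159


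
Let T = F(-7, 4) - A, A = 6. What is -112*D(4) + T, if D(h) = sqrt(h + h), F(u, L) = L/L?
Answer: -5 - 224*sqrt(2) ≈ -321.78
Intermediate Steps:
F(u, L) = 1
D(h) = sqrt(2)*sqrt(h) (D(h) = sqrt(2*h) = sqrt(2)*sqrt(h))
T = -5 (T = 1 - 1*6 = 1 - 6 = -5)
-112*D(4) + T = -112*sqrt(2)*sqrt(4) - 5 = -112*sqrt(2)*2 - 5 = -224*sqrt(2) - 5 = -5 - 224*sqrt(2)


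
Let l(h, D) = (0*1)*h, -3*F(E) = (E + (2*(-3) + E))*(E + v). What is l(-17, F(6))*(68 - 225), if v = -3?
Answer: 0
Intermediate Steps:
F(E) = -(-6 + 2*E)*(-3 + E)/3 (F(E) = -(E + (2*(-3) + E))*(E - 3)/3 = -(E + (-6 + E))*(-3 + E)/3 = -(-6 + 2*E)*(-3 + E)/3)
l(h, D) = 0 (l(h, D) = 0*h = 0)
l(-17, F(6))*(68 - 225) = 0*(68 - 225) = 0*(-157) = 0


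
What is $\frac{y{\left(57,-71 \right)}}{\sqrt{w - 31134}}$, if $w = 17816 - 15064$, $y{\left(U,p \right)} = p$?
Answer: $\frac{71 i \sqrt{28382}}{28382} \approx 0.42144 i$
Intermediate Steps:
$w = 2752$ ($w = 17816 - 15064 = 2752$)
$\frac{y{\left(57,-71 \right)}}{\sqrt{w - 31134}} = - \frac{71}{\sqrt{2752 - 31134}} = - \frac{71}{\sqrt{-28382}} = - \frac{71}{i \sqrt{28382}} = - 71 \left(- \frac{i \sqrt{28382}}{28382}\right) = \frac{71 i \sqrt{28382}}{28382}$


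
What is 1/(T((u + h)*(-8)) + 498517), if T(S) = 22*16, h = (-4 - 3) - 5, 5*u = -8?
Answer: 1/498869 ≈ 2.0045e-6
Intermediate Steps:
u = -8/5 (u = (⅕)*(-8) = -8/5 ≈ -1.6000)
h = -12 (h = -7 - 5 = -12)
T(S) = 352
1/(T((u + h)*(-8)) + 498517) = 1/(352 + 498517) = 1/498869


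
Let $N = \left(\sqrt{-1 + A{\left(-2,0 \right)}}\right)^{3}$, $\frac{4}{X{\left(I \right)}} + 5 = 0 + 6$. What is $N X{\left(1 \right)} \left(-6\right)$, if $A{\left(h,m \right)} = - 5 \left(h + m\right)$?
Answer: $-648$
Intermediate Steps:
$X{\left(I \right)} = 4$ ($X{\left(I \right)} = \frac{4}{-5 + \left(0 + 6\right)} = \frac{4}{-5 + 6} = \frac{4}{1} = 4 \cdot 1 = 4$)
$A{\left(h,m \right)} = - 5 h - 5 m$
$N = 27$ ($N = \left(\sqrt{-1 - -10}\right)^{3} = \left(\sqrt{-1 + \left(10 + 0\right)}\right)^{3} = \left(\sqrt{-1 + 10}\right)^{3} = \left(\sqrt{9}\right)^{3} = 3^{3} = 27$)
$N X{\left(1 \right)} \left(-6\right) = 27 \cdot 4 \left(-6\right) = 108 \left(-6\right) = -648$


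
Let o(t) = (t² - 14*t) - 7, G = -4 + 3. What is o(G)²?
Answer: 64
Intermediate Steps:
G = -1
o(t) = -7 + t² - 14*t
o(G)² = (-7 + (-1)² - 14*(-1))² = (-7 + 1 + 14)² = 8² = 64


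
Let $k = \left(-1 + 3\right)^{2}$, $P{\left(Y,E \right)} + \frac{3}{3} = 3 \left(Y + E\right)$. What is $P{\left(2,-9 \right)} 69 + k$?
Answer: $-1514$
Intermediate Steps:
$P{\left(Y,E \right)} = -1 + 3 E + 3 Y$ ($P{\left(Y,E \right)} = -1 + 3 \left(Y + E\right) = -1 + 3 \left(E + Y\right) = -1 + \left(3 E + 3 Y\right) = -1 + 3 E + 3 Y$)
$k = 4$ ($k = 2^{2} = 4$)
$P{\left(2,-9 \right)} 69 + k = \left(-1 + 3 \left(-9\right) + 3 \cdot 2\right) 69 + 4 = \left(-1 - 27 + 6\right) 69 + 4 = \left(-22\right) 69 + 4 = -1518 + 4 = -1514$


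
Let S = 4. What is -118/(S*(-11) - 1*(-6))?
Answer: 59/19 ≈ 3.1053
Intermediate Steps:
-118/(S*(-11) - 1*(-6)) = -118/(4*(-11) - 1*(-6)) = -118/(-44 + 6) = -118/(-38) = -118*(-1/38) = 59/19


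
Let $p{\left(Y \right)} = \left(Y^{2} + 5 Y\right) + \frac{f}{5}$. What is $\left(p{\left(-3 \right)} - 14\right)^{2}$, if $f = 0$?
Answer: $400$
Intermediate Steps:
$p{\left(Y \right)} = Y^{2} + 5 Y$ ($p{\left(Y \right)} = \left(Y^{2} + 5 Y\right) + \frac{0}{5} = \left(Y^{2} + 5 Y\right) + 0 \cdot \frac{1}{5} = \left(Y^{2} + 5 Y\right) + 0 = Y^{2} + 5 Y$)
$\left(p{\left(-3 \right)} - 14\right)^{2} = \left(- 3 \left(5 - 3\right) - 14\right)^{2} = \left(\left(-3\right) 2 - 14\right)^{2} = \left(-6 - 14\right)^{2} = \left(-20\right)^{2} = 400$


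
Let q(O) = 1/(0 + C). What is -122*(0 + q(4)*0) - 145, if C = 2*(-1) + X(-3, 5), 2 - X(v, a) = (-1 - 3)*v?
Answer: -145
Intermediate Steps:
X(v, a) = 2 + 4*v (X(v, a) = 2 - (-1 - 3)*v = 2 - (-4)*v = 2 + 4*v)
C = -12 (C = 2*(-1) + (2 + 4*(-3)) = -2 + (2 - 12) = -2 - 10 = -12)
q(O) = -1/12 (q(O) = 1/(0 - 12) = 1/(-12) = -1/12)
-122*(0 + q(4)*0) - 145 = -122*(0 - 1/12*0) - 145 = -122*(0 + 0) - 145 = -122*0 - 145 = 0 - 145 = -145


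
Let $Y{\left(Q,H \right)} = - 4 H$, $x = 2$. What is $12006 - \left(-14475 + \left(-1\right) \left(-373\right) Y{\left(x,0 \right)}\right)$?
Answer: $26481$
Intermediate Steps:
$12006 - \left(-14475 + \left(-1\right) \left(-373\right) Y{\left(x,0 \right)}\right) = 12006 + \left(14475 - \left(-1\right) \left(-373\right) \left(\left(-4\right) 0\right)\right) = 12006 + \left(14475 - 373 \cdot 0\right) = 12006 + \left(14475 - 0\right) = 12006 + \left(14475 + 0\right) = 12006 + 14475 = 26481$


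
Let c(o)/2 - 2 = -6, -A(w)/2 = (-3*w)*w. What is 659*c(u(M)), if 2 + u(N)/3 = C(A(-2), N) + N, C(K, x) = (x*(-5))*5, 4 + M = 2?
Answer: -5272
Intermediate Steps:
M = -2 (M = -4 + 2 = -2)
A(w) = 6*w**2 (A(w) = -2*(-3*w)*w = -(-6)*w**2 = 6*w**2)
C(K, x) = -25*x (C(K, x) = -5*x*5 = -25*x)
u(N) = -6 - 72*N (u(N) = -6 + 3*(-25*N + N) = -6 + 3*(-24*N) = -6 - 72*N)
c(o) = -8 (c(o) = 4 + 2*(-6) = 4 - 12 = -8)
659*c(u(M)) = 659*(-8) = -5272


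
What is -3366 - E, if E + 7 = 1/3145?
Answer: -10564056/3145 ≈ -3359.0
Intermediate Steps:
E = -22014/3145 (E = -7 + 1/3145 = -22014/3145 ≈ -6.9997)
-3366 - E = -3366 - 1*(-22014/3145) = -3366 + 22014/3145 = -10564056/3145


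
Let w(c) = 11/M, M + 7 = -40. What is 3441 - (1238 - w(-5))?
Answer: 103530/47 ≈ 2202.8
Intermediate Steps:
M = -47 (M = -7 - 40 = -47)
w(c) = -11/47 (w(c) = 11/(-47) = 11*(-1/47) = -11/47)
3441 - (1238 - w(-5)) = 3441 - (1238 - 1*(-11/47)) = 3441 - (1238 + 11/47) = 3441 - 1*58197/47 = 3441 - 58197/47 = 103530/47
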